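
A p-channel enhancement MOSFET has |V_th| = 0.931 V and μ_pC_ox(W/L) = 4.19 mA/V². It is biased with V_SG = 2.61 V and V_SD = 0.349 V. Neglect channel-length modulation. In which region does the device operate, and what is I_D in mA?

V_ov = V_SG − |V_th| = 2.61 − 0.931 = 1.68 V.
Since V_SD = 0.349 V < V_ov = 1.68 V, the device is in the triode region.
I_D = k_p [V_ov · V_SD − ½ V_SD²] = 4.19 × [1.68 × 0.349 − 0.5 × 0.349²] = 2.2 mA.

Triode; I_D = 2.20 mA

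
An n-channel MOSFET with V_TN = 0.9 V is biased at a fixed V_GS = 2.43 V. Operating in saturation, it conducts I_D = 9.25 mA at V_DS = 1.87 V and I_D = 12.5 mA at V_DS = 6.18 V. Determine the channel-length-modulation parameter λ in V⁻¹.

With V_GS fixed, I_D ∝ (1 + λ V_DS) in saturation, so I_D2/I_D1 = (1 + λ V_DS2)/(1 + λ V_DS1).
12.5/9.25 = 1.351 = (1 + 6.18 λ)/(1 + 1.87 λ).
Solving: λ (I_D1 V_DS2 − I_D2 V_DS1) = I_D2 − I_D1, so λ = (12.5 − 9.25) / (9.25 × 6.18 − 12.5 × 1.87) = 3.25 / 33.8 = 0.0962 V⁻¹.

λ = 0.0962 V⁻¹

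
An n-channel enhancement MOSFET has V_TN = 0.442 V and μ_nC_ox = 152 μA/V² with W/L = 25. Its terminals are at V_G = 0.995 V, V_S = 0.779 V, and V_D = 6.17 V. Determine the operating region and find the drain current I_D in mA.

Cutoff; I_D = 0 mA

V_GS = V_G − V_S = 0.995 − 0.779 = 0.216 V; V_DS = V_D − V_S = 6.17 − 0.779 = 5.39 V.
V_GS = 0.216 V < V_TN = 0.442 V, so the transistor is in cutoff.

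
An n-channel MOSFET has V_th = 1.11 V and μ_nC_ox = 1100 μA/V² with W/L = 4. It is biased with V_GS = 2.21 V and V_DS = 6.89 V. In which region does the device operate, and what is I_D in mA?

k_n = μ_nC_ox · (W/L) = 4.4 mA/V².
V_ov = V_GS − V_th = 2.21 − 1.11 = 1.1 V.
Since V_DS = 6.89 V ≥ V_ov = 1.1 V, the device is in saturation.
I_D = ½ k_n V_ov² = 0.5 × 4.4 × 1.1² = 2.66 mA.

Saturation; I_D = 2.66 mA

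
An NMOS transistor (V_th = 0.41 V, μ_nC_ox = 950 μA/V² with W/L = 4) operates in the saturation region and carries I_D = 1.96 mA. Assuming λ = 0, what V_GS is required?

V_GS = 1.43 V

k_n = μ_nC_ox · (W/L) = 3.8 mA/V².
In saturation I_D = ½ k_n (V_GS − V_th)², so V_GS − V_th = √(2 I_D / k_n) = √(2 × 1.96 / 3.8) = 1.02 V.
V_GS = 0.41 + 1.02 = 1.43 V.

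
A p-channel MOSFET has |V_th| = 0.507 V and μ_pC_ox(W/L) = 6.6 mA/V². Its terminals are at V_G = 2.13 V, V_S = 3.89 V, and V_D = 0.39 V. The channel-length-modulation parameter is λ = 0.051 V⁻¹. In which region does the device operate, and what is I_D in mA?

V_SG = V_S − V_G = 3.89 − 2.13 = 1.76 V; V_SD = V_S − V_D = 3.89 − 0.39 = 3.5 V.
V_ov = V_SG − |V_th| = 1.76 − 0.507 = 1.25 V.
Since V_SD = 3.5 V ≥ V_ov = 1.25 V, the device is in saturation.
I_D = ½ k_p V_ov² (1 + λ V_SD) = 0.5 × 6.6 × 1.25² × (1 + 0.051 × 3.5) = 6.11 mA.

Saturation; I_D = 6.11 mA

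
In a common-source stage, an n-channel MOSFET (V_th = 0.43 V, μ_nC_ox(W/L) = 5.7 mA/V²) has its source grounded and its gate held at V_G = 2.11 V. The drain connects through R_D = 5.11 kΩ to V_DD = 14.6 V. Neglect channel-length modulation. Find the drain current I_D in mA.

V_GS = V_G = 2.11 V, so V_ov = 2.11 − 0.43 = 1.68 V.
Assume saturation: I_D = ½ k_n V_ov² = 0.5 × 5.7 × 1.68² = 8.04 mA, giving V_DS = V_DD − I_D R_D = 14.6 − 8.04 × 5.11 = -26.5 V.
But -26.5 V < V_ov = 1.68 V, so the device is actually in triode.
In triode I_D = k_n[V_ov V_DS − ½ V_DS²] and I_D = (V_DD − V_DS)/R_D. Equating: 14.6 V_DS² − 49.93 V_DS + 14.6 = 0, giving V_DS = 0.323 V (the root below V_ov).
I_D = (14.6 − 0.323) / 5.11 = 2.79 mA.

I_D = 2.79 mA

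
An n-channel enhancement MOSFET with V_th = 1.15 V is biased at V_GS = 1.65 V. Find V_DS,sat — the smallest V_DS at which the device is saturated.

V_DS,sat = 0.500 V

The boundary between triode and saturation is V_DS = V_GS − V_th = V_ov.
V_ov = 1.65 − 1.15 = 0.5 V.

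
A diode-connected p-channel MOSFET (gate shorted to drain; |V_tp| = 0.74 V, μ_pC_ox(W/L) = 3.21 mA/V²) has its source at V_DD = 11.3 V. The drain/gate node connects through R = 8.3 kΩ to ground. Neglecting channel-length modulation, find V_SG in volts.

With gate tied to drain, V_SG = V_SD ≥ V_SG − |V_tp|, so the device is in saturation.
KCL at the drain: ½ k_p (V_SG − |V_tp|)² = (V_DD − V_SG)/R.
Let x = V_SG − 0.74. Then 13.3 x² + x − 10.56 = 0, giving x = 0.854 V (positive root), so V_SG = 1.59 V.
I_D = (V_DD − V_SG)/R = (11.3 − 1.59) / 8.3 = 1.17 mA.

V_SG = 1.59 V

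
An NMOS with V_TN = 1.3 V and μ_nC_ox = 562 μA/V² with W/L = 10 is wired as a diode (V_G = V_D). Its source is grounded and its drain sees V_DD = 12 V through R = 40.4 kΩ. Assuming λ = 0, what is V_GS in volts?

With gate tied to drain, V_GS = V_DS ≥ V_GS − V_TN, so the device is in saturation.
k_n = μ_nC_ox · (W/L) = 5.62 mA/V².
KCL at the drain: ½ k_n (V_GS − V_TN)² = (V_DD − V_GS)/R.
Let x = V_GS − 1.3. Then 114 x² + x − 10.7 = 0, giving x = 0.303 V (positive root), so V_GS = 1.6 V.
I_D = (V_DD − V_GS)/R = (12 − 1.6) / 40.4 = 0.257 mA.

V_GS = 1.60 V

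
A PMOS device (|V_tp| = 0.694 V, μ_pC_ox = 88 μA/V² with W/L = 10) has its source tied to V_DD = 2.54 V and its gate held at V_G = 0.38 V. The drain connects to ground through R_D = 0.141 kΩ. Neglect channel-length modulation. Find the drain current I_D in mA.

V_SG = V_DD − V_G = 2.54 − 0.38 = 2.16 V, so V_ov = 2.16 − 0.694 = 1.47 V.
k_p = μ_pC_ox · (W/L) = 0.88 mA/V².
Assume saturation: I_D = ½ k_p V_ov² = 0.5 × 0.88 × 1.47² = 0.946 mA, giving V_SD = V_DD − I_D R_D = 2.54 − 0.946 × 0.141 = 2.41 V.
V_SD = 2.41 V ≥ V_ov = 1.47 V, confirming saturation.

I_D = 0.946 mA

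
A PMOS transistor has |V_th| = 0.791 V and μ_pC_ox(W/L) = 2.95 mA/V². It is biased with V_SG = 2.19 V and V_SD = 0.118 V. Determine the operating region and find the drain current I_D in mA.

V_ov = V_SG − |V_th| = 2.19 − 0.791 = 1.4 V.
Since V_SD = 0.118 V < V_ov = 1.4 V, the device is in the triode region.
I_D = k_p [V_ov · V_SD − ½ V_SD²] = 2.95 × [1.4 × 0.118 − 0.5 × 0.118²] = 0.466 mA.

Triode; I_D = 0.466 mA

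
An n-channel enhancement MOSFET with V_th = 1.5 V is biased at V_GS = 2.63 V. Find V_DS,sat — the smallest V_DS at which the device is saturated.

V_DS,sat = 1.13 V

The boundary between triode and saturation is V_DS = V_GS − V_th = V_ov.
V_ov = 2.63 − 1.5 = 1.13 V.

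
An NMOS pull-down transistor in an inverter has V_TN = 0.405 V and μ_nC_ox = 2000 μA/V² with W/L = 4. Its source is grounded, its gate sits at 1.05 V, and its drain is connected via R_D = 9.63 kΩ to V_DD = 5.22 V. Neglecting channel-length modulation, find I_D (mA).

I_D = 0.530 mA

V_GS = V_G = 1.05 V, so V_ov = 1.05 − 0.405 = 0.645 V.
k_n = μ_nC_ox · (W/L) = 8 mA/V².
Assume saturation: I_D = ½ k_n V_ov² = 0.5 × 8 × 0.645² = 1.66 mA, giving V_DS = V_DD − I_D R_D = 5.22 − 1.66 × 9.63 = -10.8 V.
But -10.8 V < V_ov = 0.645 V, so the device is actually in triode.
In triode I_D = k_n[V_ov V_DS − ½ V_DS²] and I_D = (V_DD − V_DS)/R_D. Equating: 38.5 V_DS² − 50.69 V_DS + 5.22 = 0, giving V_DS = 0.113 V (the root below V_ov).
I_D = (5.22 − 0.113) / 9.63 = 0.53 mA.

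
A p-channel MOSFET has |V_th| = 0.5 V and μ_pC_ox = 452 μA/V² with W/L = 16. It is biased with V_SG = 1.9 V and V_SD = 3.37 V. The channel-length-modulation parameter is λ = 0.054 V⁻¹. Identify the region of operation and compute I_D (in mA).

Saturation; I_D = 8.38 mA

k_p = μ_pC_ox · (W/L) = 7.232 mA/V².
V_ov = V_SG − |V_th| = 1.9 − 0.5 = 1.4 V.
Since V_SD = 3.37 V ≥ V_ov = 1.4 V, the device is in saturation.
I_D = ½ k_p V_ov² (1 + λ V_SD) = 0.5 × 7.232 × 1.4² × (1 + 0.054 × 3.37) = 8.38 mA.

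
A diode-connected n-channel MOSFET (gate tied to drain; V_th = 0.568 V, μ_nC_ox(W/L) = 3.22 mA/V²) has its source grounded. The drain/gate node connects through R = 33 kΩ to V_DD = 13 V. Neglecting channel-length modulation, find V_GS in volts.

V_GS = 1.04 V

With gate tied to drain, V_GS = V_DS ≥ V_GS − V_th, so the device is in saturation.
KCL at the drain: ½ k_n (V_GS − V_th)² = (V_DD − V_GS)/R.
Let x = V_GS − 0.568. Then 53.1 x² + x − 12.43 = 0, giving x = 0.474 V (positive root), so V_GS = 1.04 V.
I_D = (V_DD − V_GS)/R = (13 − 1.04) / 33 = 0.362 mA.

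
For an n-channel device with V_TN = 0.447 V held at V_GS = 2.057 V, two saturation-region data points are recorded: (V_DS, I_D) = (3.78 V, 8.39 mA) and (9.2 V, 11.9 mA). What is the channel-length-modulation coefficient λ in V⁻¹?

λ = 0.109 V⁻¹

With V_GS fixed, I_D ∝ (1 + λ V_DS) in saturation, so I_D2/I_D1 = (1 + λ V_DS2)/(1 + λ V_DS1).
11.9/8.39 = 1.418 = (1 + 9.2 λ)/(1 + 3.78 λ).
Solving: λ (I_D1 V_DS2 − I_D2 V_DS1) = I_D2 − I_D1, so λ = (11.9 − 8.39) / (8.39 × 9.2 − 11.9 × 3.78) = 3.51 / 32.2 = 0.109 V⁻¹.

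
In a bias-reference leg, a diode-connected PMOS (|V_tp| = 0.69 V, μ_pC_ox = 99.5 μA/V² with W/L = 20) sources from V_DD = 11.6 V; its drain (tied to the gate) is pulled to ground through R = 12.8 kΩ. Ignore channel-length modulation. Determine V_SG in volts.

With gate tied to drain, V_SG = V_SD ≥ V_SG − |V_tp|, so the device is in saturation.
k_p = μ_pC_ox · (W/L) = 1.99 mA/V².
KCL at the drain: ½ k_p (V_SG − |V_tp|)² = (V_DD − V_SG)/R.
Let x = V_SG − 0.69. Then 12.7 x² + x − 10.91 = 0, giving x = 0.887 V (positive root), so V_SG = 1.58 V.
I_D = (V_DD − V_SG)/R = (11.6 − 1.58) / 12.8 = 0.783 mA.

V_SG = 1.58 V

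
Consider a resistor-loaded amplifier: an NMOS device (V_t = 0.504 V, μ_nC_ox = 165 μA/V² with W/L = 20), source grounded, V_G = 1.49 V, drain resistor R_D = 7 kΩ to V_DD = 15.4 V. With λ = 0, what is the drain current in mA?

V_GS = V_G = 1.49 V, so V_ov = 1.49 − 0.504 = 0.986 V.
k_n = μ_nC_ox · (W/L) = 3.3 mA/V².
Assume saturation: I_D = ½ k_n V_ov² = 0.5 × 3.3 × 0.986² = 1.6 mA, giving V_DS = V_DD − I_D R_D = 15.4 − 1.6 × 7 = 4.17 V.
V_DS = 4.17 V ≥ V_ov = 0.986 V, confirming saturation.

I_D = 1.60 mA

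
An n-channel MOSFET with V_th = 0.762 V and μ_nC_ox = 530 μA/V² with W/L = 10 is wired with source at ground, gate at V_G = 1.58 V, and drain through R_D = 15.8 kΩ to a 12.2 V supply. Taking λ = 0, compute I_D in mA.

I_D = 0.760 mA

V_GS = V_G = 1.58 V, so V_ov = 1.58 − 0.762 = 0.818 V.
k_n = μ_nC_ox · (W/L) = 5.3 mA/V².
Assume saturation: I_D = ½ k_n V_ov² = 0.5 × 5.3 × 0.818² = 1.77 mA, giving V_DS = V_DD − I_D R_D = 12.2 − 1.77 × 15.8 = -15.8 V.
But -15.8 V < V_ov = 0.818 V, so the device is actually in triode.
In triode I_D = k_n[V_ov V_DS − ½ V_DS²] and I_D = (V_DD − V_DS)/R_D. Equating: 41.9 V_DS² − 69.5 V_DS + 12.2 = 0, giving V_DS = 0.2 V (the root below V_ov).
I_D = (12.2 − 0.2) / 15.8 = 0.76 mA.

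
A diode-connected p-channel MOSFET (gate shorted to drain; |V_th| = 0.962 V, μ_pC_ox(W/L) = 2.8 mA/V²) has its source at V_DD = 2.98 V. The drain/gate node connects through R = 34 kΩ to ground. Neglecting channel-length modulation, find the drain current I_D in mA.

I_D = 0.0536 mA

With gate tied to drain, V_SG = V_SD ≥ V_SG − |V_th|, so the device is in saturation.
KCL at the drain: ½ k_p (V_SG − |V_th|)² = (V_DD − V_SG)/R.
Let x = V_SG − 0.962. Then 47.6 x² + x − 2.018 = 0, giving x = 0.196 V (positive root), so V_SG = 1.16 V.
I_D = (V_DD − V_SG)/R = (2.98 − 1.16) / 34 = 0.0536 mA.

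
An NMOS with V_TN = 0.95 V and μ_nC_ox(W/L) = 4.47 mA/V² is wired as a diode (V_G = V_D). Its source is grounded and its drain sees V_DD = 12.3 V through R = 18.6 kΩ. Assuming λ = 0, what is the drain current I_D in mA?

With gate tied to drain, V_GS = V_DS ≥ V_GS − V_TN, so the device is in saturation.
KCL at the drain: ½ k_n (V_GS − V_TN)² = (V_DD − V_GS)/R.
Let x = V_GS − 0.95. Then 41.6 x² + x − 11.35 = 0, giving x = 0.511 V (positive root), so V_GS = 1.46 V.
I_D = (V_DD − V_GS)/R = (12.3 − 1.46) / 18.6 = 0.583 mA.

I_D = 0.583 mA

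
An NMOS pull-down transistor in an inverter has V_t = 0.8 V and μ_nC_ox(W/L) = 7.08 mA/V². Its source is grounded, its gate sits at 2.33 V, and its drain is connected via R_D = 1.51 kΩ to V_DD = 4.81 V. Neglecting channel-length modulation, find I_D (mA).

V_GS = V_G = 2.33 V, so V_ov = 2.33 − 0.8 = 1.53 V.
Assume saturation: I_D = ½ k_n V_ov² = 0.5 × 7.08 × 1.53² = 8.29 mA, giving V_DS = V_DD − I_D R_D = 4.81 − 8.29 × 1.51 = -7.7 V.
But -7.7 V < V_ov = 1.53 V, so the device is actually in triode.
In triode I_D = k_n[V_ov V_DS − ½ V_DS²] and I_D = (V_DD − V_DS)/R_D. Equating: 5.35 V_DS² − 17.36 V_DS + 4.81 = 0, giving V_DS = 0.306 V (the root below V_ov).
I_D = (4.81 − 0.306) / 1.51 = 2.98 mA.

I_D = 2.98 mA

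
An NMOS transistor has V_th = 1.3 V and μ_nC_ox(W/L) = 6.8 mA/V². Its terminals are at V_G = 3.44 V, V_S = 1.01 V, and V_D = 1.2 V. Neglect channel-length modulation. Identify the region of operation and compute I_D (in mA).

V_GS = V_G − V_S = 3.44 − 1.01 = 2.43 V; V_DS = V_D − V_S = 1.2 − 1.01 = 0.19 V.
V_ov = V_GS − V_th = 2.43 − 1.3 = 1.13 V.
Since V_DS = 0.19 V < V_ov = 1.13 V, the device is in the triode region.
I_D = k_n [V_ov · V_DS − ½ V_DS²] = 6.8 × [1.13 × 0.19 − 0.5 × 0.19²] = 1.34 mA.

Triode; I_D = 1.34 mA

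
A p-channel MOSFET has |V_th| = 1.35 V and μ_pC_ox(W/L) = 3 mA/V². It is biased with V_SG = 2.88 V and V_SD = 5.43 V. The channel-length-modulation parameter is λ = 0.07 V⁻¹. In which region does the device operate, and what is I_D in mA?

Saturation; I_D = 4.85 mA

V_ov = V_SG − |V_th| = 2.88 − 1.35 = 1.53 V.
Since V_SD = 5.43 V ≥ V_ov = 1.53 V, the device is in saturation.
I_D = ½ k_p V_ov² (1 + λ V_SD) = 0.5 × 3 × 1.53² × (1 + 0.07 × 5.43) = 4.85 mA.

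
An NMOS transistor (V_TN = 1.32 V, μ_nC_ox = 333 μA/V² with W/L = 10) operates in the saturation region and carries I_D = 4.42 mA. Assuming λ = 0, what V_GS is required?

k_n = μ_nC_ox · (W/L) = 3.33 mA/V².
In saturation I_D = ½ k_n (V_GS − V_TN)², so V_GS − V_TN = √(2 I_D / k_n) = √(2 × 4.42 / 3.33) = 1.63 V.
V_GS = 1.32 + 1.63 = 2.95 V.

V_GS = 2.95 V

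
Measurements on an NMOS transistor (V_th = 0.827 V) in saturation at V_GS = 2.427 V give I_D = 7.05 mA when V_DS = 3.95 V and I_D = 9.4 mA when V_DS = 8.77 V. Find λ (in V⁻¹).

λ = 0.0951 V⁻¹

With V_GS fixed, I_D ∝ (1 + λ V_DS) in saturation, so I_D2/I_D1 = (1 + λ V_DS2)/(1 + λ V_DS1).
9.4/7.05 = 1.333 = (1 + 8.77 λ)/(1 + 3.95 λ).
Solving: λ (I_D1 V_DS2 − I_D2 V_DS1) = I_D2 − I_D1, so λ = (9.4 − 7.05) / (7.05 × 8.77 − 9.4 × 3.95) = 2.35 / 24.7 = 0.0951 V⁻¹.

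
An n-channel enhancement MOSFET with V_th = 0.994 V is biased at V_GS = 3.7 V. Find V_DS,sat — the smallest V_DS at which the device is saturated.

V_DS,sat = 2.71 V

The boundary between triode and saturation is V_DS = V_GS − V_th = V_ov.
V_ov = 3.7 − 0.994 = 2.71 V.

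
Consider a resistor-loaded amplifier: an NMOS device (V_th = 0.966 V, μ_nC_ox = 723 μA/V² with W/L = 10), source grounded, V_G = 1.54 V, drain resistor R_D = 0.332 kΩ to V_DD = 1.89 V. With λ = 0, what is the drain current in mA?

I_D = 1.19 mA

V_GS = V_G = 1.54 V, so V_ov = 1.54 − 0.966 = 0.574 V.
k_n = μ_nC_ox · (W/L) = 7.23 mA/V².
Assume saturation: I_D = ½ k_n V_ov² = 0.5 × 7.23 × 0.574² = 1.19 mA, giving V_DS = V_DD − I_D R_D = 1.89 − 1.19 × 0.332 = 1.49 V.
V_DS = 1.49 V ≥ V_ov = 0.574 V, confirming saturation.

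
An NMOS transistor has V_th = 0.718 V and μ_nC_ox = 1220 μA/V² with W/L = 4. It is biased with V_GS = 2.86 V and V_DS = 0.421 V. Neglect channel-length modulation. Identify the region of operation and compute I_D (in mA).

Triode; I_D = 3.97 mA

k_n = μ_nC_ox · (W/L) = 4.88 mA/V².
V_ov = V_GS − V_th = 2.86 − 0.718 = 2.14 V.
Since V_DS = 0.421 V < V_ov = 2.14 V, the device is in the triode region.
I_D = k_n [V_ov · V_DS − ½ V_DS²] = 4.88 × [2.14 × 0.421 − 0.5 × 0.421²] = 3.97 mA.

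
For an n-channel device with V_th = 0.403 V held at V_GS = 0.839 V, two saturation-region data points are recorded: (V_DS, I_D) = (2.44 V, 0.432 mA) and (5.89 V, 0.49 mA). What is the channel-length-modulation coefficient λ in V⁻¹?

With V_GS fixed, I_D ∝ (1 + λ V_DS) in saturation, so I_D2/I_D1 = (1 + λ V_DS2)/(1 + λ V_DS1).
0.49/0.432 = 1.134 = (1 + 5.89 λ)/(1 + 2.44 λ).
Solving: λ (I_D1 V_DS2 − I_D2 V_DS1) = I_D2 − I_D1, so λ = (0.49 − 0.432) / (0.432 × 5.89 − 0.49 × 2.44) = 0.058 / 1.35 = 0.043 V⁻¹.

λ = 0.0430 V⁻¹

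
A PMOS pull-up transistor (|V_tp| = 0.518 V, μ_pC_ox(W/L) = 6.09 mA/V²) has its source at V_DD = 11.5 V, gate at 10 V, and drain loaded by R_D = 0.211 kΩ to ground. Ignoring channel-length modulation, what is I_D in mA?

I_D = 2.94 mA

V_SG = V_DD − V_G = 11.5 − 10 = 1.5 V, so V_ov = 1.5 − 0.518 = 0.982 V.
Assume saturation: I_D = ½ k_p V_ov² = 0.5 × 6.09 × 0.982² = 2.94 mA, giving V_SD = V_DD − I_D R_D = 11.5 − 2.94 × 0.211 = 10.9 V.
V_SD = 10.9 V ≥ V_ov = 0.982 V, confirming saturation.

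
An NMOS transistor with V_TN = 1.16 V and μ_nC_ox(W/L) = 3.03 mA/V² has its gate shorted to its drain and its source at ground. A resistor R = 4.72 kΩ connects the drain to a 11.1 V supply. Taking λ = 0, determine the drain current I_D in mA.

I_D = 1.87 mA

With gate tied to drain, V_GS = V_DS ≥ V_GS − V_TN, so the device is in saturation.
KCL at the drain: ½ k_n (V_GS − V_TN)² = (V_DD − V_GS)/R.
Let x = V_GS − 1.16. Then 7.15 x² + x − 9.94 = 0, giving x = 1.11 V (positive root), so V_GS = 2.27 V.
I_D = (V_DD − V_GS)/R = (11.1 − 2.27) / 4.72 = 1.87 mA.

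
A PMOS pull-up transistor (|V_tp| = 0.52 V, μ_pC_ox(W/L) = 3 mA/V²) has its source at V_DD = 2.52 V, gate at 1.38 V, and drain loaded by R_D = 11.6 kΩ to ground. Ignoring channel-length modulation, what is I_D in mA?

V_SG = V_DD − V_G = 2.52 − 1.38 = 1.14 V, so V_ov = 1.14 − 0.52 = 0.62 V.
Assume saturation: I_D = ½ k_p V_ov² = 0.5 × 3 × 0.62² = 0.577 mA, giving V_SD = V_DD − I_D R_D = 2.52 − 0.577 × 11.6 = -4.17 V.
But -4.17 V < V_ov = 0.62 V, so the device is actually in triode.
In triode I_D = k_p[V_ov V_SD − ½ V_SD²] and I_D = (V_DD − V_SD)/R_D. Equating: 17.4 V_SD² − 22.58 V_SD + 2.52 = 0, giving V_SD = 0.123 V (the root below V_ov).
I_D = (2.52 − 0.123) / 11.6 = 0.207 mA.

I_D = 0.207 mA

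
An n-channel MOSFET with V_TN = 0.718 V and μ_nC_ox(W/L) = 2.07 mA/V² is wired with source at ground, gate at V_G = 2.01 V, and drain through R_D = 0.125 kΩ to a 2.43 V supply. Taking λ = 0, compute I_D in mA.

I_D = 1.73 mA

V_GS = V_G = 2.01 V, so V_ov = 2.01 − 0.718 = 1.29 V.
Assume saturation: I_D = ½ k_n V_ov² = 0.5 × 2.07 × 1.29² = 1.73 mA, giving V_DS = V_DD − I_D R_D = 2.43 − 1.73 × 0.125 = 2.21 V.
V_DS = 2.21 V ≥ V_ov = 1.29 V, confirming saturation.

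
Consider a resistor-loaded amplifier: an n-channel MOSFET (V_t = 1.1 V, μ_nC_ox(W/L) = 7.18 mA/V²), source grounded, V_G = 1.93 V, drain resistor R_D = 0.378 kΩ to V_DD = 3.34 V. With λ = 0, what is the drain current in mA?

V_GS = V_G = 1.93 V, so V_ov = 1.93 − 1.1 = 0.83 V.
Assume saturation: I_D = ½ k_n V_ov² = 0.5 × 7.18 × 0.83² = 2.47 mA, giving V_DS = V_DD − I_D R_D = 3.34 − 2.47 × 0.378 = 2.41 V.
V_DS = 2.41 V ≥ V_ov = 0.83 V, confirming saturation.

I_D = 2.47 mA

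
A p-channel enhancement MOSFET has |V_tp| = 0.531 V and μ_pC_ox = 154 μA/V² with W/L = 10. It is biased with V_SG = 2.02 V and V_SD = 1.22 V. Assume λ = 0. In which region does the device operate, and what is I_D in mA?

Triode; I_D = 1.65 mA

k_p = μ_pC_ox · (W/L) = 1.54 mA/V².
V_ov = V_SG − |V_tp| = 2.02 − 0.531 = 1.49 V.
Since V_SD = 1.22 V < V_ov = 1.49 V, the device is in the triode region.
I_D = k_p [V_ov · V_SD − ½ V_SD²] = 1.54 × [1.49 × 1.22 − 0.5 × 1.22²] = 1.65 mA.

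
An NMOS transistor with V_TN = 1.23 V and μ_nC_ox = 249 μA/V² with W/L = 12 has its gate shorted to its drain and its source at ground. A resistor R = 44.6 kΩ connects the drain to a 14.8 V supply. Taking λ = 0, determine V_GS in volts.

V_GS = 1.67 V

With gate tied to drain, V_GS = V_DS ≥ V_GS − V_TN, so the device is in saturation.
k_n = μ_nC_ox · (W/L) = 2.988 mA/V².
KCL at the drain: ½ k_n (V_GS − V_TN)² = (V_DD − V_GS)/R.
Let x = V_GS − 1.23. Then 66.6 x² + x − 13.57 = 0, giving x = 0.444 V (positive root), so V_GS = 1.67 V.
I_D = (V_DD − V_GS)/R = (14.8 − 1.67) / 44.6 = 0.294 mA.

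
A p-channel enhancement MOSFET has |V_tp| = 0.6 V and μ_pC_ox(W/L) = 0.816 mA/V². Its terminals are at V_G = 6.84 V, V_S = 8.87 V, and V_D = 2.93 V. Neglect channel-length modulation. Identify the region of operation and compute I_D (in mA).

V_SG = V_S − V_G = 8.87 − 6.84 = 2.03 V; V_SD = V_S − V_D = 8.87 − 2.93 = 5.94 V.
V_ov = V_SG − |V_tp| = 2.03 − 0.6 = 1.43 V.
Since V_SD = 5.94 V ≥ V_ov = 1.43 V, the device is in saturation.
I_D = ½ k_p V_ov² = 0.5 × 0.816 × 1.43² = 0.834 mA.

Saturation; I_D = 0.834 mA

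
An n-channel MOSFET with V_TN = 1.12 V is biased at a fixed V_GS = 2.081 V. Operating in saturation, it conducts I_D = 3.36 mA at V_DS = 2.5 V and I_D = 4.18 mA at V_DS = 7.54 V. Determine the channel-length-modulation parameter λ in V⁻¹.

λ = 0.0551 V⁻¹

With V_GS fixed, I_D ∝ (1 + λ V_DS) in saturation, so I_D2/I_D1 = (1 + λ V_DS2)/(1 + λ V_DS1).
4.18/3.36 = 1.244 = (1 + 7.54 λ)/(1 + 2.5 λ).
Solving: λ (I_D1 V_DS2 − I_D2 V_DS1) = I_D2 − I_D1, so λ = (4.18 − 3.36) / (3.36 × 7.54 − 4.18 × 2.5) = 0.82 / 14.9 = 0.0551 V⁻¹.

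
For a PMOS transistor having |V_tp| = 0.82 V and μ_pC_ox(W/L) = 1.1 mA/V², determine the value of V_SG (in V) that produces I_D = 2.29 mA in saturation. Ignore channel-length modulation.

In saturation I_D = ½ k_p (V_SG − |V_tp|)², so V_SG − |V_tp| = √(2 I_D / k_p) = √(2 × 2.29 / 1.1) = 2.04 V.
V_SG = 0.82 + 2.04 = 2.86 V.

V_SG = 2.86 V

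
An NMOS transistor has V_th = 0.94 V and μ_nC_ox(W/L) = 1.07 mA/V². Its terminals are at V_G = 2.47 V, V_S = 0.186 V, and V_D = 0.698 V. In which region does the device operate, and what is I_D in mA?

Triode; I_D = 0.596 mA

V_GS = V_G − V_S = 2.47 − 0.186 = 2.28 V; V_DS = V_D − V_S = 0.698 − 0.186 = 0.512 V.
V_ov = V_GS − V_th = 2.28 − 0.94 = 1.34 V.
Since V_DS = 0.512 V < V_ov = 1.34 V, the device is in the triode region.
I_D = k_n [V_ov · V_DS − ½ V_DS²] = 1.07 × [1.34 × 0.512 − 0.5 × 0.512²] = 0.596 mA.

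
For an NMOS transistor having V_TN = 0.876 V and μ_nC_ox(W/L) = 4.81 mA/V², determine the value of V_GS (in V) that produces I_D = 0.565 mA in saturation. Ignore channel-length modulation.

In saturation I_D = ½ k_n (V_GS − V_TN)², so V_GS − V_TN = √(2 I_D / k_n) = √(2 × 0.565 / 4.81) = 0.485 V.
V_GS = 0.876 + 0.485 = 1.36 V.

V_GS = 1.36 V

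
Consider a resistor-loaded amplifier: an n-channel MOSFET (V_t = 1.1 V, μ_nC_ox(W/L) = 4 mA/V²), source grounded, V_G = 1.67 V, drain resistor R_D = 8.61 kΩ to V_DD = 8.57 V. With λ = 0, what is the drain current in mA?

V_GS = V_G = 1.67 V, so V_ov = 1.67 − 1.1 = 0.57 V.
Assume saturation: I_D = ½ k_n V_ov² = 0.5 × 4 × 0.57² = 0.65 mA, giving V_DS = V_DD − I_D R_D = 8.57 − 0.65 × 8.61 = 2.98 V.
V_DS = 2.98 V ≥ V_ov = 0.57 V, confirming saturation.

I_D = 0.650 mA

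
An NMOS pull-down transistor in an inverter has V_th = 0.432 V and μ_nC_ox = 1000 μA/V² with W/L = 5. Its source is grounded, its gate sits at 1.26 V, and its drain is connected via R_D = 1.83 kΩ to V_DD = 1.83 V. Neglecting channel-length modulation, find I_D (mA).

I_D = 0.866 mA

V_GS = V_G = 1.26 V, so V_ov = 1.26 − 0.432 = 0.828 V.
k_n = μ_nC_ox · (W/L) = 5 mA/V².
Assume saturation: I_D = ½ k_n V_ov² = 0.5 × 5 × 0.828² = 1.71 mA, giving V_DS = V_DD − I_D R_D = 1.83 − 1.71 × 1.83 = -1.31 V.
But -1.31 V < V_ov = 0.828 V, so the device is actually in triode.
In triode I_D = k_n[V_ov V_DS − ½ V_DS²] and I_D = (V_DD − V_DS)/R_D. Equating: 4.58 V_DS² − 8.576 V_DS + 1.83 = 0, giving V_DS = 0.246 V (the root below V_ov).
I_D = (1.83 − 0.246) / 1.83 = 0.866 mA.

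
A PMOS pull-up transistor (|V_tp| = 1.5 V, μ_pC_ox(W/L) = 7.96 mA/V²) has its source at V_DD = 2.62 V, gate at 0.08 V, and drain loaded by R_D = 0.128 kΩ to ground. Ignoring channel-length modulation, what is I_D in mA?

I_D = 4.30 mA

V_SG = V_DD − V_G = 2.62 − 0.08 = 2.54 V, so V_ov = 2.54 − 1.5 = 1.04 V.
Assume saturation: I_D = ½ k_p V_ov² = 0.5 × 7.96 × 1.04² = 4.3 mA, giving V_SD = V_DD − I_D R_D = 2.62 − 4.3 × 0.128 = 2.07 V.
V_SD = 2.07 V ≥ V_ov = 1.04 V, confirming saturation.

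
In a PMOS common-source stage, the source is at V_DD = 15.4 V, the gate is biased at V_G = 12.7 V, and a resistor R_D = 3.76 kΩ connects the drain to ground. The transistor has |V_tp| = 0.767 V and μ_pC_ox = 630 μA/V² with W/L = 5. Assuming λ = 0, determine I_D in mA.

I_D = 3.88 mA

V_SG = V_DD − V_G = 15.4 − 12.7 = 2.7 V, so V_ov = 2.7 − 0.767 = 1.93 V.
k_p = μ_pC_ox · (W/L) = 3.15 mA/V².
Assume saturation: I_D = ½ k_p V_ov² = 0.5 × 3.15 × 1.93² = 5.88 mA, giving V_SD = V_DD − I_D R_D = 15.4 − 5.88 × 3.76 = -6.73 V.
But -6.73 V < V_ov = 1.93 V, so the device is actually in triode.
In triode I_D = k_p[V_ov V_SD − ½ V_SD²] and I_D = (V_DD − V_SD)/R_D. Equating: 5.92 V_SD² − 23.89 V_SD + 15.4 = 0, giving V_SD = 0.805 V (the root below V_ov).
I_D = (15.4 − 0.805) / 3.76 = 3.88 mA.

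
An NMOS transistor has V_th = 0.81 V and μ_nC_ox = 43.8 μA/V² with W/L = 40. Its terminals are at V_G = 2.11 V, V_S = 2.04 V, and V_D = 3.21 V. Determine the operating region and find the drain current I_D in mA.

Cutoff; I_D = 0 mA

V_GS = V_G − V_S = 2.11 − 2.04 = 0.07 V; V_DS = V_D − V_S = 3.21 − 2.04 = 1.17 V.
V_GS = 0.07 V < V_th = 0.81 V, so the transistor is in cutoff.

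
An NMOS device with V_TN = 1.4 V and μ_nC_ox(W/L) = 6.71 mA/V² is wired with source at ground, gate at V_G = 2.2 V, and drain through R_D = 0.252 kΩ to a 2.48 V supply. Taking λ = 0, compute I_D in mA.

V_GS = V_G = 2.2 V, so V_ov = 2.2 − 1.4 = 0.8 V.
Assume saturation: I_D = ½ k_n V_ov² = 0.5 × 6.71 × 0.8² = 2.15 mA, giving V_DS = V_DD − I_D R_D = 2.48 − 2.15 × 0.252 = 1.94 V.
V_DS = 1.94 V ≥ V_ov = 0.8 V, confirming saturation.

I_D = 2.15 mA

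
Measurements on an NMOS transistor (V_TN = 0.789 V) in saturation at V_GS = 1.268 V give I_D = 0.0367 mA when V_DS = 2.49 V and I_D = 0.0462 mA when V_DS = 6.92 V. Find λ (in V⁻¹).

With V_GS fixed, I_D ∝ (1 + λ V_DS) in saturation, so I_D2/I_D1 = (1 + λ V_DS2)/(1 + λ V_DS1).
0.0462/0.0367 = 1.259 = (1 + 6.92 λ)/(1 + 2.49 λ).
Solving: λ (I_D1 V_DS2 − I_D2 V_DS1) = I_D2 − I_D1, so λ = (0.0462 − 0.0367) / (0.0367 × 6.92 − 0.0462 × 2.49) = 0.0095 / 0.139 = 0.0684 V⁻¹.

λ = 0.0684 V⁻¹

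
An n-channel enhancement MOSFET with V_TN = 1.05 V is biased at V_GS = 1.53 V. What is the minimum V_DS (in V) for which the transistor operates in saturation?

The boundary between triode and saturation is V_DS = V_GS − V_TN = V_ov.
V_ov = 1.53 − 1.05 = 0.48 V.

V_DS,sat = 0.480 V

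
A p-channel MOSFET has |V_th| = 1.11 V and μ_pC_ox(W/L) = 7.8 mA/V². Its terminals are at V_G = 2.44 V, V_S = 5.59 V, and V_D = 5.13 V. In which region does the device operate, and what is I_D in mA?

V_SG = V_S − V_G = 5.59 − 2.44 = 3.15 V; V_SD = V_S − V_D = 5.59 − 5.13 = 0.46 V.
V_ov = V_SG − |V_th| = 3.15 − 1.11 = 2.04 V.
Since V_SD = 0.46 V < V_ov = 2.04 V, the device is in the triode region.
I_D = k_p [V_ov · V_SD − ½ V_SD²] = 7.8 × [2.04 × 0.46 − 0.5 × 0.46²] = 6.49 mA.

Triode; I_D = 6.49 mA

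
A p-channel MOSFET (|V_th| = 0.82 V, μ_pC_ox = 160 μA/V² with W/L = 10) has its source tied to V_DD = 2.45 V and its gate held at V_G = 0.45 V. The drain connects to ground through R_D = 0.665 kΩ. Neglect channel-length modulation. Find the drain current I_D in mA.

V_SG = V_DD − V_G = 2.45 − 0.45 = 2 V, so V_ov = 2 − 0.82 = 1.18 V.
k_p = μ_pC_ox · (W/L) = 1.6 mA/V².
Assume saturation: I_D = ½ k_p V_ov² = 0.5 × 1.6 × 1.18² = 1.11 mA, giving V_SD = V_DD − I_D R_D = 2.45 − 1.11 × 0.665 = 1.71 V.
V_SD = 1.71 V ≥ V_ov = 1.18 V, confirming saturation.

I_D = 1.11 mA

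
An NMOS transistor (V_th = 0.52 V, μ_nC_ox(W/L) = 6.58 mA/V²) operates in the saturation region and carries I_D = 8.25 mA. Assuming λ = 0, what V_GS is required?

V_GS = 2.10 V

In saturation I_D = ½ k_n (V_GS − V_th)², so V_GS − V_th = √(2 I_D / k_n) = √(2 × 8.25 / 6.58) = 1.58 V.
V_GS = 0.52 + 1.58 = 2.1 V.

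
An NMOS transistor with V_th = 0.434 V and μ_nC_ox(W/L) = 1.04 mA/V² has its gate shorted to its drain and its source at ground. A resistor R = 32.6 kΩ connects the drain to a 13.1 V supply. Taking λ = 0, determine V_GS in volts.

With gate tied to drain, V_GS = V_DS ≥ V_GS − V_th, so the device is in saturation.
KCL at the drain: ½ k_n (V_GS − V_th)² = (V_DD − V_GS)/R.
Let x = V_GS − 0.434. Then 17 x² + x − 12.67 = 0, giving x = 0.835 V (positive root), so V_GS = 1.27 V.
I_D = (V_DD − V_GS)/R = (13.1 − 1.27) / 32.6 = 0.363 mA.

V_GS = 1.27 V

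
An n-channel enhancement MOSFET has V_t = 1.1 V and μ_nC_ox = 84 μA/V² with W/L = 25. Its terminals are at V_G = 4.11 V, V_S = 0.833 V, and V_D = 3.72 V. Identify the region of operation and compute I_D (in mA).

Saturation; I_D = 4.98 mA

V_GS = V_G − V_S = 4.11 − 0.833 = 3.28 V; V_DS = V_D − V_S = 3.72 − 0.833 = 2.89 V.
k_n = μ_nC_ox · (W/L) = 2.1 mA/V².
V_ov = V_GS − V_t = 3.28 − 1.1 = 2.18 V.
Since V_DS = 2.89 V ≥ V_ov = 2.18 V, the device is in saturation.
I_D = ½ k_n V_ov² = 0.5 × 2.1 × 2.18² = 4.98 mA.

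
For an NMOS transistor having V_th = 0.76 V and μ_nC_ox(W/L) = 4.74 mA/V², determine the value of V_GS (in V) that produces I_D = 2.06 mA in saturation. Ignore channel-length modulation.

V_GS = 1.69 V

In saturation I_D = ½ k_n (V_GS − V_th)², so V_GS − V_th = √(2 I_D / k_n) = √(2 × 2.06 / 4.74) = 0.932 V.
V_GS = 0.76 + 0.932 = 1.69 V.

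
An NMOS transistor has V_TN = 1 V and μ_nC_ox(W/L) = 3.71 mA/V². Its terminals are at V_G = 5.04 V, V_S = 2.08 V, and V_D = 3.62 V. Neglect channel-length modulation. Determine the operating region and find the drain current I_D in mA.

V_GS = V_G − V_S = 5.04 − 2.08 = 2.96 V; V_DS = V_D − V_S = 3.62 − 2.08 = 1.54 V.
V_ov = V_GS − V_TN = 2.96 − 1 = 1.96 V.
Since V_DS = 1.54 V < V_ov = 1.96 V, the device is in the triode region.
I_D = k_n [V_ov · V_DS − ½ V_DS²] = 3.71 × [1.96 × 1.54 − 0.5 × 1.54²] = 6.8 mA.

Triode; I_D = 6.80 mA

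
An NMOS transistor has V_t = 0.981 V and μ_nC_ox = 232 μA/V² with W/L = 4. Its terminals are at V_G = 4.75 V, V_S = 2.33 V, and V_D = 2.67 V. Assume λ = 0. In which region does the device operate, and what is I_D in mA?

V_GS = V_G − V_S = 4.75 − 2.33 = 2.42 V; V_DS = V_D − V_S = 2.67 − 2.33 = 0.34 V.
k_n = μ_nC_ox · (W/L) = 0.928 mA/V².
V_ov = V_GS − V_t = 2.42 − 0.981 = 1.44 V.
Since V_DS = 0.34 V < V_ov = 1.44 V, the device is in the triode region.
I_D = k_n [V_ov · V_DS − ½ V_DS²] = 0.928 × [1.44 × 0.34 − 0.5 × 0.34²] = 0.4 mA.

Triode; I_D = 0.400 mA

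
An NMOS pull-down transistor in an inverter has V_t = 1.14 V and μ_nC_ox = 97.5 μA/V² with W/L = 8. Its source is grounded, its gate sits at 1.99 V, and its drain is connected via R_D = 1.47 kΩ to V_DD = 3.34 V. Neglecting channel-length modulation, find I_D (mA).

V_GS = V_G = 1.99 V, so V_ov = 1.99 − 1.14 = 0.85 V.
k_n = μ_nC_ox · (W/L) = 0.78 mA/V².
Assume saturation: I_D = ½ k_n V_ov² = 0.5 × 0.78 × 0.85² = 0.282 mA, giving V_DS = V_DD − I_D R_D = 3.34 − 0.282 × 1.47 = 2.93 V.
V_DS = 2.93 V ≥ V_ov = 0.85 V, confirming saturation.

I_D = 0.282 mA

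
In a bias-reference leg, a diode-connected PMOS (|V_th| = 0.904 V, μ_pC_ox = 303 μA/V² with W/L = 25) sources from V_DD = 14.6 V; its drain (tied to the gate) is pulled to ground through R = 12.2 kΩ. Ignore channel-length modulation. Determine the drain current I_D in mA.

I_D = 1.08 mA

With gate tied to drain, V_SG = V_SD ≥ V_SG − |V_th|, so the device is in saturation.
k_p = μ_pC_ox · (W/L) = 7.575 mA/V².
KCL at the drain: ½ k_p (V_SG − |V_th|)² = (V_DD − V_SG)/R.
Let x = V_SG − 0.904. Then 46.2 x² + x − 13.7 = 0, giving x = 0.534 V (positive root), so V_SG = 1.44 V.
I_D = (V_DD − V_SG)/R = (14.6 − 1.44) / 12.2 = 1.08 mA.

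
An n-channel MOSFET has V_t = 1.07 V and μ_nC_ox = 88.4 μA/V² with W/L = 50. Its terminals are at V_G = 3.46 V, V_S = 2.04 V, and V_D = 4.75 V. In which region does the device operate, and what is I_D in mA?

Saturation; I_D = 0.271 mA

V_GS = V_G − V_S = 3.46 − 2.04 = 1.42 V; V_DS = V_D − V_S = 4.75 − 2.04 = 2.71 V.
k_n = μ_nC_ox · (W/L) = 4.42 mA/V².
V_ov = V_GS − V_t = 1.42 − 1.07 = 0.35 V.
Since V_DS = 2.71 V ≥ V_ov = 0.35 V, the device is in saturation.
I_D = ½ k_n V_ov² = 0.5 × 4.42 × 0.35² = 0.271 mA.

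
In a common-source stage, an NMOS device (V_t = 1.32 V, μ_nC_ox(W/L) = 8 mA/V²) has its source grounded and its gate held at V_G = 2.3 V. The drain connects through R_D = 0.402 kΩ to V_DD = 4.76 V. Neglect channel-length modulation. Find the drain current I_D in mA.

V_GS = V_G = 2.3 V, so V_ov = 2.3 − 1.32 = 0.98 V.
Assume saturation: I_D = ½ k_n V_ov² = 0.5 × 8 × 0.98² = 3.84 mA, giving V_DS = V_DD − I_D R_D = 4.76 − 3.84 × 0.402 = 3.22 V.
V_DS = 3.22 V ≥ V_ov = 0.98 V, confirming saturation.

I_D = 3.84 mA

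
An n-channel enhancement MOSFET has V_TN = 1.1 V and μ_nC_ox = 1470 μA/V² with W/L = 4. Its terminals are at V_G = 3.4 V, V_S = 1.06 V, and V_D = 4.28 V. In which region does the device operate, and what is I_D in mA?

V_GS = V_G − V_S = 3.4 − 1.06 = 2.34 V; V_DS = V_D − V_S = 4.28 − 1.06 = 3.22 V.
k_n = μ_nC_ox · (W/L) = 5.88 mA/V².
V_ov = V_GS − V_TN = 2.34 − 1.1 = 1.24 V.
Since V_DS = 3.22 V ≥ V_ov = 1.24 V, the device is in saturation.
I_D = ½ k_n V_ov² = 0.5 × 5.88 × 1.24² = 4.52 mA.

Saturation; I_D = 4.52 mA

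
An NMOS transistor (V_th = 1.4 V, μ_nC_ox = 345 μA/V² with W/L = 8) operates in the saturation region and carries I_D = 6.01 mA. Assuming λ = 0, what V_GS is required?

k_n = μ_nC_ox · (W/L) = 2.76 mA/V².
In saturation I_D = ½ k_n (V_GS − V_th)², so V_GS − V_th = √(2 I_D / k_n) = √(2 × 6.01 / 2.76) = 2.09 V.
V_GS = 1.4 + 2.09 = 3.49 V.

V_GS = 3.49 V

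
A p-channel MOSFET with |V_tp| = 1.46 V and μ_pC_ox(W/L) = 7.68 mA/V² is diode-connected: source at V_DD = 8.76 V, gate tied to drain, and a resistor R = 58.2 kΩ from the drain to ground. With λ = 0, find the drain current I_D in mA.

With gate tied to drain, V_SG = V_SD ≥ V_SG − |V_tp|, so the device is in saturation.
KCL at the drain: ½ k_p (V_SG − |V_tp|)² = (V_DD − V_SG)/R.
Let x = V_SG − 1.46. Then 223 x² + x − 7.3 = 0, giving x = 0.179 V (positive root), so V_SG = 1.64 V.
I_D = (V_DD − V_SG)/R = (8.76 − 1.64) / 58.2 = 0.122 mA.

I_D = 0.122 mA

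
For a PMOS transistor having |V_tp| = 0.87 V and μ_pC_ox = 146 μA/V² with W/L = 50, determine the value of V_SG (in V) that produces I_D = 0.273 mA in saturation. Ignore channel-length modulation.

k_p = μ_pC_ox · (W/L) = 7.3 mA/V².
In saturation I_D = ½ k_p (V_SG − |V_tp|)², so V_SG − |V_tp| = √(2 I_D / k_p) = √(2 × 0.273 / 7.3) = 0.273 V.
V_SG = 0.87 + 0.273 = 1.14 V.

V_SG = 1.14 V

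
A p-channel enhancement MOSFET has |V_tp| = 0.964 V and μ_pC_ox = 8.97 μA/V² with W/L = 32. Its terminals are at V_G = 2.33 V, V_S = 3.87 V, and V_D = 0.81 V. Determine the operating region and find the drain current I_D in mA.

V_SG = V_S − V_G = 3.87 − 2.33 = 1.54 V; V_SD = V_S − V_D = 3.87 − 0.81 = 3.06 V.
k_p = μ_pC_ox · (W/L) = 0.287 mA/V².
V_ov = V_SG − |V_tp| = 1.54 − 0.964 = 0.576 V.
Since V_SD = 3.06 V ≥ V_ov = 0.576 V, the device is in saturation.
I_D = ½ k_p V_ov² = 0.5 × 0.287 × 0.576² = 0.0476 mA.

Saturation; I_D = 0.0476 mA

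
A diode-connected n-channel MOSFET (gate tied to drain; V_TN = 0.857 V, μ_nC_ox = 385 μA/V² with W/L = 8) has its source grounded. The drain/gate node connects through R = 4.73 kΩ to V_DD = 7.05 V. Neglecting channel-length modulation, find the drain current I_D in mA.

With gate tied to drain, V_GS = V_DS ≥ V_GS − V_TN, so the device is in saturation.
k_n = μ_nC_ox · (W/L) = 3.08 mA/V².
KCL at the drain: ½ k_n (V_GS − V_TN)² = (V_DD − V_GS)/R.
Let x = V_GS − 0.857. Then 7.28 x² + x − 6.193 = 0, giving x = 0.856 V (positive root), so V_GS = 1.71 V.
I_D = (V_DD − V_GS)/R = (7.05 − 1.71) / 4.73 = 1.13 mA.

I_D = 1.13 mA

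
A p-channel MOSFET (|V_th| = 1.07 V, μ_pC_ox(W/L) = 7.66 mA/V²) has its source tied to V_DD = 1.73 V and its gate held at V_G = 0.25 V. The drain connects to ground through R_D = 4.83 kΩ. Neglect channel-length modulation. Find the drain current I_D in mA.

V_SG = V_DD − V_G = 1.73 − 0.25 = 1.48 V, so V_ov = 1.48 − 1.07 = 0.41 V.
Assume saturation: I_D = ½ k_p V_ov² = 0.5 × 7.66 × 0.41² = 0.644 mA, giving V_SD = V_DD − I_D R_D = 1.73 − 0.644 × 4.83 = -1.38 V.
But -1.38 V < V_ov = 0.41 V, so the device is actually in triode.
In triode I_D = k_p[V_ov V_SD − ½ V_SD²] and I_D = (V_DD − V_SD)/R_D. Equating: 18.5 V_SD² − 16.17 V_SD + 1.73 = 0, giving V_SD = 0.125 V (the root below V_ov).
I_D = (1.73 − 0.125) / 4.83 = 0.332 mA.

I_D = 0.332 mA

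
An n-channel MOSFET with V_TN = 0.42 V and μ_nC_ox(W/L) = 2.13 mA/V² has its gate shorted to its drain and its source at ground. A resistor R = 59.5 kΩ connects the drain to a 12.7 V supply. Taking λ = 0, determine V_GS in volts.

With gate tied to drain, V_GS = V_DS ≥ V_GS − V_TN, so the device is in saturation.
KCL at the drain: ½ k_n (V_GS − V_TN)² = (V_DD − V_GS)/R.
Let x = V_GS − 0.42. Then 63.4 x² + x − 12.28 = 0, giving x = 0.432 V (positive root), so V_GS = 0.852 V.
I_D = (V_DD − V_GS)/R = (12.7 − 0.852) / 59.5 = 0.199 mA.

V_GS = 0.852 V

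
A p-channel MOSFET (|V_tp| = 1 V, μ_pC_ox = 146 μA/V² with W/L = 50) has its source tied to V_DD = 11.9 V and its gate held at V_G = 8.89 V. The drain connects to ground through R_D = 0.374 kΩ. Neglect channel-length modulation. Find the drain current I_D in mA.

V_SG = V_DD − V_G = 11.9 − 8.89 = 3.01 V, so V_ov = 3.01 − 1 = 2.01 V.
k_p = μ_pC_ox · (W/L) = 7.3 mA/V².
Assume saturation: I_D = ½ k_p V_ov² = 0.5 × 7.3 × 2.01² = 14.7 mA, giving V_SD = V_DD − I_D R_D = 11.9 − 14.7 × 0.374 = 6.38 V.
V_SD = 6.38 V ≥ V_ov = 2.01 V, confirming saturation.

I_D = 14.7 mA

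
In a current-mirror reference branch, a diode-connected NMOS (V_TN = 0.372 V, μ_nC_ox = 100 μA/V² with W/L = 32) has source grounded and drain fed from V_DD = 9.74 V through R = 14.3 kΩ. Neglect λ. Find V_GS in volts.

V_GS = 0.990 V

With gate tied to drain, V_GS = V_DS ≥ V_GS − V_TN, so the device is in saturation.
k_n = μ_nC_ox · (W/L) = 3.2 mA/V².
KCL at the drain: ½ k_n (V_GS − V_TN)² = (V_DD − V_GS)/R.
Let x = V_GS − 0.372. Then 22.9 x² + x − 9.368 = 0, giving x = 0.618 V (positive root), so V_GS = 0.99 V.
I_D = (V_DD − V_GS)/R = (9.74 − 0.99) / 14.3 = 0.612 mA.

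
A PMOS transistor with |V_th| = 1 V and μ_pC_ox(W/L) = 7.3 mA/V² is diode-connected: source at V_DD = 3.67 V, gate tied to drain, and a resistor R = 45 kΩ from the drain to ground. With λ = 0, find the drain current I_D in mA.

I_D = 0.0566 mA

With gate tied to drain, V_SG = V_SD ≥ V_SG − |V_th|, so the device is in saturation.
KCL at the drain: ½ k_p (V_SG − |V_th|)² = (V_DD − V_SG)/R.
Let x = V_SG − 1. Then 164 x² + x − 2.67 = 0, giving x = 0.124 V (positive root), so V_SG = 1.12 V.
I_D = (V_DD − V_SG)/R = (3.67 − 1.12) / 45 = 0.0566 mA.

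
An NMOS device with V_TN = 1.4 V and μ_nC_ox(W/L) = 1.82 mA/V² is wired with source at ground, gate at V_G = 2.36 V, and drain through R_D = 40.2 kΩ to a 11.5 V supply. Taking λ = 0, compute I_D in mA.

V_GS = V_G = 2.36 V, so V_ov = 2.36 − 1.4 = 0.96 V.
Assume saturation: I_D = ½ k_n V_ov² = 0.5 × 1.82 × 0.96² = 0.839 mA, giving V_DS = V_DD − I_D R_D = 11.5 − 0.839 × 40.2 = -22.2 V.
But -22.2 V < V_ov = 0.96 V, so the device is actually in triode.
In triode I_D = k_n[V_ov V_DS − ½ V_DS²] and I_D = (V_DD − V_DS)/R_D. Equating: 36.6 V_DS² − 71.24 V_DS + 11.5 = 0, giving V_DS = 0.178 V (the root below V_ov).
I_D = (11.5 − 0.178) / 40.2 = 0.282 mA.

I_D = 0.282 mA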